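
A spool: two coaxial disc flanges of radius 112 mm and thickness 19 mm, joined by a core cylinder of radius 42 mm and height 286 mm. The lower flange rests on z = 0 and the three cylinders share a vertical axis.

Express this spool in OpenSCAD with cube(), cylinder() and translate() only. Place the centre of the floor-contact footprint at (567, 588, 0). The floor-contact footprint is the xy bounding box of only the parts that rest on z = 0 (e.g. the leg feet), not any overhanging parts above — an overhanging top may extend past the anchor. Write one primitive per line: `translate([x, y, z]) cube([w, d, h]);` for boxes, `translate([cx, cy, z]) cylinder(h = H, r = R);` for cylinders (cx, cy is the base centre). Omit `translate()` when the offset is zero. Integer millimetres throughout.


translate([567, 588, 0]) cylinder(h = 19, r = 112);
translate([567, 588, 19]) cylinder(h = 286, r = 42);
translate([567, 588, 305]) cylinder(h = 19, r = 112);


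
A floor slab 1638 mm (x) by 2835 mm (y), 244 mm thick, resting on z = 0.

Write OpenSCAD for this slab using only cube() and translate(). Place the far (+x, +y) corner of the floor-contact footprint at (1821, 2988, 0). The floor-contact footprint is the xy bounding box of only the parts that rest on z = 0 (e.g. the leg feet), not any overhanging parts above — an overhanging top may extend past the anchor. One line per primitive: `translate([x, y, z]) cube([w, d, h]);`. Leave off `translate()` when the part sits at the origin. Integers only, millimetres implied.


translate([183, 153, 0]) cube([1638, 2835, 244]);


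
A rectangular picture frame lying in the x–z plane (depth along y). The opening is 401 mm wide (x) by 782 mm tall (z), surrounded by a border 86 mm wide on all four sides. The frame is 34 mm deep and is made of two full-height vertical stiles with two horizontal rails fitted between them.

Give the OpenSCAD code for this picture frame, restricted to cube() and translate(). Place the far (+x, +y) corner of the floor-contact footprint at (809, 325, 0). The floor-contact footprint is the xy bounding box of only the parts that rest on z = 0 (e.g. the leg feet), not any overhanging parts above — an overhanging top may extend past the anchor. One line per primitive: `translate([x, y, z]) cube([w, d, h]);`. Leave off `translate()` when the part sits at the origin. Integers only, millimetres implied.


translate([236, 291, 0]) cube([86, 34, 954]);
translate([723, 291, 0]) cube([86, 34, 954]);
translate([322, 291, 0]) cube([401, 34, 86]);
translate([322, 291, 868]) cube([401, 34, 86]);


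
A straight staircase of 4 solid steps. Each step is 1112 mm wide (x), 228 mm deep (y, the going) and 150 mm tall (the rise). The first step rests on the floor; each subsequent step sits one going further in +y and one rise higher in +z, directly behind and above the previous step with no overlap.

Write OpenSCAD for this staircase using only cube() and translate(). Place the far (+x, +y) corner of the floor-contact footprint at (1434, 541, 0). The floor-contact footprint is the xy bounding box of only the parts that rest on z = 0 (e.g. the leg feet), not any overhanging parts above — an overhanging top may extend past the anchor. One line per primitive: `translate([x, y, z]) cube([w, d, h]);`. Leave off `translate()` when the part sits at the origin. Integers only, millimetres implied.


translate([322, 313, 0]) cube([1112, 228, 150]);
translate([322, 541, 150]) cube([1112, 228, 150]);
translate([322, 769, 300]) cube([1112, 228, 150]);
translate([322, 997, 450]) cube([1112, 228, 150]);


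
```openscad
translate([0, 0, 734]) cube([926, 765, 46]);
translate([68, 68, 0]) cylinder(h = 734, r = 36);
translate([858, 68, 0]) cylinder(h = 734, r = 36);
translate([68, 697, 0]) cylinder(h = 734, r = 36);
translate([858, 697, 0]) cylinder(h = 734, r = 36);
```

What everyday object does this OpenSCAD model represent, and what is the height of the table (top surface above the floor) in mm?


A table. The table height is 780 mm.

A 926×765×46 slab sits at z = 734 on four Ø72 mm round legs — a table. The top surface is at 734 + 46 = 780 mm.


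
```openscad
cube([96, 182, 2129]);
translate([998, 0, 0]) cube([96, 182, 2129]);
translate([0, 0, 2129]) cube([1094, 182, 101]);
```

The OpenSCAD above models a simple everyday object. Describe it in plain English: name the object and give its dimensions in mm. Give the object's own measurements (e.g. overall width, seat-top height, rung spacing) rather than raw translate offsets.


A door frame. The clear opening is 902 mm wide and 2129 mm high. Two 96 mm wide jambs, 182 mm deep, stand either side of the opening from the floor to the top of the opening. A 101 mm thick head sits across the top of both jambs, spanning the full outside width of the frame.


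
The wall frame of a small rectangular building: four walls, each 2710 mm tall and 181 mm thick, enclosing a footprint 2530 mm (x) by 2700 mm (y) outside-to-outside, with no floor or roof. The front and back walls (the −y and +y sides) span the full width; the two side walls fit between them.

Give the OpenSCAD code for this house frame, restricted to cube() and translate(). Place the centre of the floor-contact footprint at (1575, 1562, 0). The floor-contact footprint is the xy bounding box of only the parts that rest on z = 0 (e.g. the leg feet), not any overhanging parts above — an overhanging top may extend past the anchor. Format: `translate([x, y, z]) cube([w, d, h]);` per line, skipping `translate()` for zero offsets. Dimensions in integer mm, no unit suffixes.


translate([310, 212, 0]) cube([2530, 181, 2710]);
translate([310, 2731, 0]) cube([2530, 181, 2710]);
translate([310, 393, 0]) cube([181, 2338, 2710]);
translate([2659, 393, 0]) cube([181, 2338, 2710]);


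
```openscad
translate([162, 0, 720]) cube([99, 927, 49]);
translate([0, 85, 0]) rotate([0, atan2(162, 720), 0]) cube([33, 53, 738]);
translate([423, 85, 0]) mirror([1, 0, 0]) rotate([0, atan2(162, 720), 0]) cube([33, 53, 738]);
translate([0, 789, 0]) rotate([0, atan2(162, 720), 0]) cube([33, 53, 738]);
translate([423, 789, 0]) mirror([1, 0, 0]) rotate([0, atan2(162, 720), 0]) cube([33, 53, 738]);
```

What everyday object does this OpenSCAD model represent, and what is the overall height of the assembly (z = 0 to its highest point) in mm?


A sawhorse. The overall height is 769 mm.

A beam across two mirrored pairs of raked legs — a sawhorse. The beam's underside is at z = 720 (matching the legs' vertical rise in atan2(162, 720)) and the beam is 49 mm tall, so its top is at 720 + 49 = 769 mm. The raked legs top out at the beam's underside, so that is the highest point.


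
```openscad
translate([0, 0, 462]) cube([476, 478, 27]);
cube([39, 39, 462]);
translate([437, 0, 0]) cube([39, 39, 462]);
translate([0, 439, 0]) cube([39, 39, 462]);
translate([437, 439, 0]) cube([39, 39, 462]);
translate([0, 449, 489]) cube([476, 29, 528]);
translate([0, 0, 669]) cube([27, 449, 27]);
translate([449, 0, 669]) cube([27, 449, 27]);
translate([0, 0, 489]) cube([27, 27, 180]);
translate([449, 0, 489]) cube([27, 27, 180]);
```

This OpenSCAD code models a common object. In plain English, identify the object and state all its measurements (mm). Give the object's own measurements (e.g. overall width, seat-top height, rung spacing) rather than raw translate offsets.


A chair. The seat is a 476×478×27 mm slab with its top at z = 489 mm, on four 39×39 mm corner legs (flush with the seat edges, standing on z = 0). A flat backrest 29 mm thick, 528 mm tall, spans the full seat width and rises from the seat top along its +y edge, rear face flush with the rear of the seat. Two armrests of 27×27 mm section run along each side from the seat's front edge to the front of the backrest, top faces 207 mm above the seat top and outer faces flush with the seat's x-edges; a 27×27 mm post under the front of each armrest stands on the seat at the front corner.


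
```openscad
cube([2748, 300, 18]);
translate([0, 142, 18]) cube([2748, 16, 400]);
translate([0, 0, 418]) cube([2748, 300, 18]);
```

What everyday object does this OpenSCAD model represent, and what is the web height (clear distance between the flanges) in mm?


An I-beam. The web height is 400 mm.

Two wide flanges with a thin centred web — an I-beam. Overall 436 mm minus two 18 mm flanges gives a web of 436 − 2·18 = 400 mm.


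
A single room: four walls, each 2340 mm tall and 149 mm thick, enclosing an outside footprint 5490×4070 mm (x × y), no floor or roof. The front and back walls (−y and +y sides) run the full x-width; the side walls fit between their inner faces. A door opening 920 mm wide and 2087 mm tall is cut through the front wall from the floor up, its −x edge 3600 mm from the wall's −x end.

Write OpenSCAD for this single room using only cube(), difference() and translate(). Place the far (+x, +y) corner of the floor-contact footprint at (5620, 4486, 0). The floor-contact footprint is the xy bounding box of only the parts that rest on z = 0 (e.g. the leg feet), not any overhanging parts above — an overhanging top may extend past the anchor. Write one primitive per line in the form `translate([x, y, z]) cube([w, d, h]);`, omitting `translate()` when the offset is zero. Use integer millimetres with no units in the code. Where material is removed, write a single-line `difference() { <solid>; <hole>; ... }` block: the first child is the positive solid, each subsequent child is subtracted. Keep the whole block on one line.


difference() { translate([130, 416, 0]) cube([5490, 149, 2340]); translate([3730, 416, 0]) cube([920, 149, 2087]); }
translate([130, 4337, 0]) cube([5490, 149, 2340]);
translate([130, 565, 0]) cube([149, 3772, 2340]);
translate([5471, 565, 0]) cube([149, 3772, 2340]);


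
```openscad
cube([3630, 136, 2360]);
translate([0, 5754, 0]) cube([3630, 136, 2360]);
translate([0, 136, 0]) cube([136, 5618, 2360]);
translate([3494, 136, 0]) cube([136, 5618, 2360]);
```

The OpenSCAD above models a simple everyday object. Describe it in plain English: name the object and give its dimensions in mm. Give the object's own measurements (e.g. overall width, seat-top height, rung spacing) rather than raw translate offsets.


The wall frame of a small rectangular building: four walls, each 2360 mm tall and 136 mm thick, enclosing a footprint 3630 mm (x) by 5890 mm (y) outside-to-outside, with no floor or roof. The front and back walls (the −y and +y sides) span the full width; the two side walls fit between them.


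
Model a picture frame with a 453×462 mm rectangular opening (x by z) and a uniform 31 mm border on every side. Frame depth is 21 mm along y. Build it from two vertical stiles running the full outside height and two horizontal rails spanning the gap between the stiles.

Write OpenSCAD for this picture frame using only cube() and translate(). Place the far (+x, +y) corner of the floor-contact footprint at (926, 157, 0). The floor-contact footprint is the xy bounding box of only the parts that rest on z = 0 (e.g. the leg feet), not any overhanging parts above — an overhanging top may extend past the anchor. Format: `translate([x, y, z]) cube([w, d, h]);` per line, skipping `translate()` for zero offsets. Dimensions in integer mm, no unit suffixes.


translate([411, 136, 0]) cube([31, 21, 524]);
translate([895, 136, 0]) cube([31, 21, 524]);
translate([442, 136, 0]) cube([453, 21, 31]);
translate([442, 136, 493]) cube([453, 21, 31]);


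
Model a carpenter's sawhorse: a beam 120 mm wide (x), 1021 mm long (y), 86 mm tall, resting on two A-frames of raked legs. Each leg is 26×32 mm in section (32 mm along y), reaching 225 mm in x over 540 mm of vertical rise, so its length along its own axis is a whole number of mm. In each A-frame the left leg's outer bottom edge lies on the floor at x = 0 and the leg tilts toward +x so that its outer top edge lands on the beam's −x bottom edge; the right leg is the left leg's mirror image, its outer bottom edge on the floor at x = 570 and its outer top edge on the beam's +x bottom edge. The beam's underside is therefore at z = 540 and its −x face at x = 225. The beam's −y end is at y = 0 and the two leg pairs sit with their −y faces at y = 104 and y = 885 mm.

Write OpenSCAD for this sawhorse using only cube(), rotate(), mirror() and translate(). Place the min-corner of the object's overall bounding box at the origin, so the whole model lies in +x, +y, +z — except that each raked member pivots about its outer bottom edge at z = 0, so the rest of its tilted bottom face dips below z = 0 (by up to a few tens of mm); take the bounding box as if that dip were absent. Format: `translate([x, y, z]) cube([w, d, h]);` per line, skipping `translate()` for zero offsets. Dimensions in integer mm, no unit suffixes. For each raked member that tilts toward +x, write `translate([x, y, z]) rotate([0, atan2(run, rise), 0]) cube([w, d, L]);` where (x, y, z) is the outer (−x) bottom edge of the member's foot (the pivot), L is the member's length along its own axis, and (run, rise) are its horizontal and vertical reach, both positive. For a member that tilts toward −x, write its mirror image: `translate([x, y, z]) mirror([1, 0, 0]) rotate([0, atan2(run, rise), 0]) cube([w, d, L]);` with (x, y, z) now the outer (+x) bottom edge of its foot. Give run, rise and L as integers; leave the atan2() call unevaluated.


translate([225, 0, 540]) cube([120, 1021, 86]);
translate([0, 104, 0]) rotate([0, atan2(225, 540), 0]) cube([26, 32, 585]);
translate([570, 104, 0]) mirror([1, 0, 0]) rotate([0, atan2(225, 540), 0]) cube([26, 32, 585]);
translate([0, 885, 0]) rotate([0, atan2(225, 540), 0]) cube([26, 32, 585]);
translate([570, 885, 0]) mirror([1, 0, 0]) rotate([0, atan2(225, 540), 0]) cube([26, 32, 585]);


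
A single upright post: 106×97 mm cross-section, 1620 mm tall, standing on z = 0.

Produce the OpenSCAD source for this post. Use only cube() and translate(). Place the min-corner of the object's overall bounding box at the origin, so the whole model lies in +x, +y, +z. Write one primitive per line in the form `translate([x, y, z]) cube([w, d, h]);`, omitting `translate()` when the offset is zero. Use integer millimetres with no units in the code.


cube([106, 97, 1620]);


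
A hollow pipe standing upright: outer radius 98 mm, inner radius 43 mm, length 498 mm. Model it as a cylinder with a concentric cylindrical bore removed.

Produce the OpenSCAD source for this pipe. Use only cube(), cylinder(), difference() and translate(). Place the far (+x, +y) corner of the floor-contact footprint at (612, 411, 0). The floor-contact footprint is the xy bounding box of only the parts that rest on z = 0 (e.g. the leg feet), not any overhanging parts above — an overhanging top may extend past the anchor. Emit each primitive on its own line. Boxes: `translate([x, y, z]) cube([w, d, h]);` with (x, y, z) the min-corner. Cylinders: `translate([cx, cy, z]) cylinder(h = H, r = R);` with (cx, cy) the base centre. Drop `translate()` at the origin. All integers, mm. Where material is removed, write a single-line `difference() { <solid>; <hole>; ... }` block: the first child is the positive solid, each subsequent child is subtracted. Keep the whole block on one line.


difference() { translate([514, 313, 0]) cylinder(h = 498, r = 98); translate([514, 313, 0]) cylinder(h = 498, r = 43); }


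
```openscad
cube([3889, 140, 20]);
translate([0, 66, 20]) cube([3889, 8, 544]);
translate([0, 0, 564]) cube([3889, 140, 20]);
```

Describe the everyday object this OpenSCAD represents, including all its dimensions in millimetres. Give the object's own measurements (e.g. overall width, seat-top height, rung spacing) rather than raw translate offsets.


An I-beam lying along x, 3889 mm long. Overall section height 584 mm. Two flanges 140 mm wide (y) and 20 mm thick, one on the floor and one at the top; a web 8 mm thick runs between them, centred on the flange width.


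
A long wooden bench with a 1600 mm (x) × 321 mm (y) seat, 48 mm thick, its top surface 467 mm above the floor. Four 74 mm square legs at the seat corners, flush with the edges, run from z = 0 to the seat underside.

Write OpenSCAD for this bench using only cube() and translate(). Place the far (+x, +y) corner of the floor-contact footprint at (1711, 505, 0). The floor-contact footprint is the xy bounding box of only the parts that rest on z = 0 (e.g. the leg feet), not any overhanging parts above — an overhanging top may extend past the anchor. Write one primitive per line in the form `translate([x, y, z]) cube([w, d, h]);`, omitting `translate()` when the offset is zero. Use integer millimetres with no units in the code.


// leg_h = 467 − 48 = 419
translate([111, 184, 419]) cube([1600, 321, 48]);
translate([111, 184, 0]) cube([74, 74, 419]);
translate([111, 431, 0]) cube([74, 74, 419]);
translate([1637, 184, 0]) cube([74, 74, 419]);
translate([1637, 431, 0]) cube([74, 74, 419]);


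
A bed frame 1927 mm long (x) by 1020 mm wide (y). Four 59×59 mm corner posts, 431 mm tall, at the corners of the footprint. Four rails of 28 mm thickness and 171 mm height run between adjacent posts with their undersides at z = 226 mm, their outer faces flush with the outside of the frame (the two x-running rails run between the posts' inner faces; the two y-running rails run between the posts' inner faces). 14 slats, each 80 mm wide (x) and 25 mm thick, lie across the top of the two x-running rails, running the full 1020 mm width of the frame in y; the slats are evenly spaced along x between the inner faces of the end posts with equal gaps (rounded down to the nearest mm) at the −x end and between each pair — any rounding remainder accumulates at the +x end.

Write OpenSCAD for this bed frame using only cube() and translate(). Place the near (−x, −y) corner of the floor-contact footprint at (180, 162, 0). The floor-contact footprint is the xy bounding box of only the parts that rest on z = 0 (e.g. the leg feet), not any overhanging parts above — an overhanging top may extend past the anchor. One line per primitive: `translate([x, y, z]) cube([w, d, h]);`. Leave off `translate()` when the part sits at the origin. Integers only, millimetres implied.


translate([180, 162, 0]) cube([59, 59, 431]);
translate([180, 1123, 0]) cube([59, 59, 431]);
translate([2048, 162, 0]) cube([59, 59, 431]);
translate([2048, 1123, 0]) cube([59, 59, 431]);
translate([239, 162, 226]) cube([1809, 28, 171]);
translate([239, 1154, 226]) cube([1809, 28, 171]);
translate([180, 221, 226]) cube([28, 902, 171]);
translate([2079, 221, 226]) cube([28, 902, 171]);
translate([284, 162, 397]) cube([80, 1020, 25]);
translate([409, 162, 397]) cube([80, 1020, 25]);
translate([534, 162, 397]) cube([80, 1020, 25]);
translate([659, 162, 397]) cube([80, 1020, 25]);
translate([784, 162, 397]) cube([80, 1020, 25]);
translate([909, 162, 397]) cube([80, 1020, 25]);
translate([1034, 162, 397]) cube([80, 1020, 25]);
translate([1159, 162, 397]) cube([80, 1020, 25]);
translate([1284, 162, 397]) cube([80, 1020, 25]);
translate([1409, 162, 397]) cube([80, 1020, 25]);
translate([1534, 162, 397]) cube([80, 1020, 25]);
translate([1659, 162, 397]) cube([80, 1020, 25]);
translate([1784, 162, 397]) cube([80, 1020, 25]);
translate([1909, 162, 397]) cube([80, 1020, 25]);


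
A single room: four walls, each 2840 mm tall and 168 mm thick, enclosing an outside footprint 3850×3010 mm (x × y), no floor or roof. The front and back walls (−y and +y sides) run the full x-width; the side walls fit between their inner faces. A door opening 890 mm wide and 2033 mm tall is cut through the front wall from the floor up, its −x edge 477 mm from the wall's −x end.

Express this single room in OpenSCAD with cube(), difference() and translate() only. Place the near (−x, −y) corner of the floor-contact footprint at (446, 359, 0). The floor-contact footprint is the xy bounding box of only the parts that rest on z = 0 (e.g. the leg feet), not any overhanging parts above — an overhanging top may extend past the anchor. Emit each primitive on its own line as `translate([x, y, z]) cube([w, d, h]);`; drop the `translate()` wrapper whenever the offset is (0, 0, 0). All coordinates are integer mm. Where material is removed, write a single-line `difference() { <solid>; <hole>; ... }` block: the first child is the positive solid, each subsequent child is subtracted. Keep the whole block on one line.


difference() { translate([446, 359, 0]) cube([3850, 168, 2840]); translate([923, 359, 0]) cube([890, 168, 2033]); }
translate([446, 3201, 0]) cube([3850, 168, 2840]);
translate([446, 527, 0]) cube([168, 2674, 2840]);
translate([4128, 527, 0]) cube([168, 2674, 2840]);


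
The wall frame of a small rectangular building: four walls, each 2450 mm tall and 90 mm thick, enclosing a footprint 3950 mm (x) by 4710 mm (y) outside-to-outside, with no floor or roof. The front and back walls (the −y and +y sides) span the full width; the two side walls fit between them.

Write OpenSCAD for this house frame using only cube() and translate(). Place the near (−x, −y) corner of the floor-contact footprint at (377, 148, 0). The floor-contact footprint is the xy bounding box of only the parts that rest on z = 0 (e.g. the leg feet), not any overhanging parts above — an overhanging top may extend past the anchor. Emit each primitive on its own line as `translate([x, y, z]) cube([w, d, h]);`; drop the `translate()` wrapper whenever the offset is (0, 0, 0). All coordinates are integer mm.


translate([377, 148, 0]) cube([3950, 90, 2450]);
translate([377, 4768, 0]) cube([3950, 90, 2450]);
translate([377, 238, 0]) cube([90, 4530, 2450]);
translate([4237, 238, 0]) cube([90, 4530, 2450]);


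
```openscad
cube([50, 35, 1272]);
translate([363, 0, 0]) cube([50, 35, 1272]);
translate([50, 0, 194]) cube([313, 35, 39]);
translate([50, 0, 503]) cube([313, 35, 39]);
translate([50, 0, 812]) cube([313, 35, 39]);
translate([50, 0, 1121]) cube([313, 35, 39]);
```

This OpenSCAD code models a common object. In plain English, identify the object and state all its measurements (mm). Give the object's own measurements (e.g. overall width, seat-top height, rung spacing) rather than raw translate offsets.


A straight ladder. Two 50×35 mm vertical rails, 1272 mm tall, stand 413 mm apart (outside-to-outside) with their front faces coplanar on the −y side. 4 rungs, each 35 mm deep and 39 mm tall, span between the inner faces of the rails, front faces flush with the rails. The lowest rung's underside is at z = 194 mm and rungs are spaced 309 mm apart (underside to underside).


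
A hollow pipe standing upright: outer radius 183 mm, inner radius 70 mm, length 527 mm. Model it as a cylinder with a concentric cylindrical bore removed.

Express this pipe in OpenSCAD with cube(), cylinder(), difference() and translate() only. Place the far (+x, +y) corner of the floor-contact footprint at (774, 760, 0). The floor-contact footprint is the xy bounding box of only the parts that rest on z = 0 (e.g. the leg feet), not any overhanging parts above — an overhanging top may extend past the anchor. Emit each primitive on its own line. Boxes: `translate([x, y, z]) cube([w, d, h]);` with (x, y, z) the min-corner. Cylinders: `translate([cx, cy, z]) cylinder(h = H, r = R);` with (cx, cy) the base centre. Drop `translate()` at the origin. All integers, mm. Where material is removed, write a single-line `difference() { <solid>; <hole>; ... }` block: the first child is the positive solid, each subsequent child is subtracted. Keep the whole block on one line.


difference() { translate([591, 577, 0]) cylinder(h = 527, r = 183); translate([591, 577, 0]) cylinder(h = 527, r = 70); }


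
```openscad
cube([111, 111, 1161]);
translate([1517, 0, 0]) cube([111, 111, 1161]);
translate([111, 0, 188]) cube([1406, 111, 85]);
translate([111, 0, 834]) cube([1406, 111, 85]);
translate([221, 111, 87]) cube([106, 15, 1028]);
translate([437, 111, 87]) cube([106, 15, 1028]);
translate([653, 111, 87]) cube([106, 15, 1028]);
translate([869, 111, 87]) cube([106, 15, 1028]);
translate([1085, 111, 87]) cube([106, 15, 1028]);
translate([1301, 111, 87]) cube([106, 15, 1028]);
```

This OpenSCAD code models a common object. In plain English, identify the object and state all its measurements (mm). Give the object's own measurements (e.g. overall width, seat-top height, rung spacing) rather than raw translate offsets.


A fence section. Two 111×111 mm posts, 1161 mm tall, stand on the floor with a clear span of 1406 mm between their inner faces. Two horizontal rails of 111×85 mm section span the gap between the posts with their undersides at z = 188 mm and z = 834 mm, flush with the posts' −y face. 6 pickets, each 106 mm wide, 15 mm thick and 1028 mm tall, are fixed to the +y face of the rails with their bottoms at z = 87 mm, spaced across the span with a 110 mm gap after the −x post and between neighbouring pickets and before the +x post.


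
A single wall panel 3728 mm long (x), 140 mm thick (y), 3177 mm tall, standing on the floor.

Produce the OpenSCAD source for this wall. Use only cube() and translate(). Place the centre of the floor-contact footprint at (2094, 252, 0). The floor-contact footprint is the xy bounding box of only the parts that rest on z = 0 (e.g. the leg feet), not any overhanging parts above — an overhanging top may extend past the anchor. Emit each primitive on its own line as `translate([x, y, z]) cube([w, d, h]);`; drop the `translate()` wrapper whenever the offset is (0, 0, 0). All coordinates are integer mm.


translate([230, 182, 0]) cube([3728, 140, 3177]);


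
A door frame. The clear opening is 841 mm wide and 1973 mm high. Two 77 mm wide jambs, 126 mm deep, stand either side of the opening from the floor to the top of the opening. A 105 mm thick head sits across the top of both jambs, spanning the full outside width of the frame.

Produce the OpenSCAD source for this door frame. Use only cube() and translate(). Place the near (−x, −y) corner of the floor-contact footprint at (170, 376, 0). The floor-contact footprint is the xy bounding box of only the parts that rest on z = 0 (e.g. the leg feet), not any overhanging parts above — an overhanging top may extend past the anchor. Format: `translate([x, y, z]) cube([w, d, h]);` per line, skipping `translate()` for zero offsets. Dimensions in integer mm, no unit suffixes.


translate([170, 376, 0]) cube([77, 126, 1973]);
translate([1088, 376, 0]) cube([77, 126, 1973]);
translate([170, 376, 1973]) cube([995, 126, 105]);


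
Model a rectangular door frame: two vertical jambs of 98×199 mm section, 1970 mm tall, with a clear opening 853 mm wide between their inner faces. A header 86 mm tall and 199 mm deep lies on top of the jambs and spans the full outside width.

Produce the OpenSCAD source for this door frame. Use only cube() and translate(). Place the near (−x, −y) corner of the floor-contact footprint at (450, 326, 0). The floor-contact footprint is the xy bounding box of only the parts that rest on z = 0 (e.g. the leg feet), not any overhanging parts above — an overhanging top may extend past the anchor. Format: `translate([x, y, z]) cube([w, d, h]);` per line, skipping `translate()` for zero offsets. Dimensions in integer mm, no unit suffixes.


translate([450, 326, 0]) cube([98, 199, 1970]);
translate([1401, 326, 0]) cube([98, 199, 1970]);
translate([450, 326, 1970]) cube([1049, 199, 86]);


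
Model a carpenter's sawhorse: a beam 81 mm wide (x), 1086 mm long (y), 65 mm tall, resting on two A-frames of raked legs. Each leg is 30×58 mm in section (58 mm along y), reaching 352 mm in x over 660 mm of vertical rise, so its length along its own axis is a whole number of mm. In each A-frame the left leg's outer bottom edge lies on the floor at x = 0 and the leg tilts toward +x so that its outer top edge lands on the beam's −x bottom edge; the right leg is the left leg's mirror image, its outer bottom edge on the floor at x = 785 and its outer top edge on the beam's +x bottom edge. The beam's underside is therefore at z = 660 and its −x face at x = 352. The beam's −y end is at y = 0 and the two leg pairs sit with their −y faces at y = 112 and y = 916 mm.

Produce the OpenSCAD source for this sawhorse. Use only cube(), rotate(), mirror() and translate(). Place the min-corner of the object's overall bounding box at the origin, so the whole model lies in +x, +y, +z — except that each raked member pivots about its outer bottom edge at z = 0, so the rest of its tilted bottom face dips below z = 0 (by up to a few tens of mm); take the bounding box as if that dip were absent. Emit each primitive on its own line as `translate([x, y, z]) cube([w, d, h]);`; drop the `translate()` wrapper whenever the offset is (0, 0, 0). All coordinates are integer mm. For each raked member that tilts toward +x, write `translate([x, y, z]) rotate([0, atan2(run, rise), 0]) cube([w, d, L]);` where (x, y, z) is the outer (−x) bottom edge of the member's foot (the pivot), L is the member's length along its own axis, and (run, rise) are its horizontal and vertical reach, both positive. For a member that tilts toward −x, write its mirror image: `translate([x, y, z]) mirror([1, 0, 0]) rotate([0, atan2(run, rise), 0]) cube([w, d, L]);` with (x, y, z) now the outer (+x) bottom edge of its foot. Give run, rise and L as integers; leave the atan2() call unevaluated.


// leg length = √(352² + 660²) = 748
// right-leg outer foot x = 2·352 + 81 = 785
// beam min-corner = (352, 0, 660)
translate([352, 0, 660]) cube([81, 1086, 65]);
translate([0, 112, 0]) rotate([0, atan2(352, 660), 0]) cube([30, 58, 748]);
translate([785, 112, 0]) mirror([1, 0, 0]) rotate([0, atan2(352, 660), 0]) cube([30, 58, 748]);
translate([0, 916, 0]) rotate([0, atan2(352, 660), 0]) cube([30, 58, 748]);
translate([785, 916, 0]) mirror([1, 0, 0]) rotate([0, atan2(352, 660), 0]) cube([30, 58, 748]);


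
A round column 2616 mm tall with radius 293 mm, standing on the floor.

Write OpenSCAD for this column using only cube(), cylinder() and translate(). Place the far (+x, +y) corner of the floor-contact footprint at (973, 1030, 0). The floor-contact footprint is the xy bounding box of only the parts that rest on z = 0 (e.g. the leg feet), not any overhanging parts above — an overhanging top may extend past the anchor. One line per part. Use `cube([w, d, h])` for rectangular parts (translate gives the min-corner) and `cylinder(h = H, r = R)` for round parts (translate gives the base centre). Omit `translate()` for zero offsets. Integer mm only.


translate([680, 737, 0]) cylinder(h = 2616, r = 293);


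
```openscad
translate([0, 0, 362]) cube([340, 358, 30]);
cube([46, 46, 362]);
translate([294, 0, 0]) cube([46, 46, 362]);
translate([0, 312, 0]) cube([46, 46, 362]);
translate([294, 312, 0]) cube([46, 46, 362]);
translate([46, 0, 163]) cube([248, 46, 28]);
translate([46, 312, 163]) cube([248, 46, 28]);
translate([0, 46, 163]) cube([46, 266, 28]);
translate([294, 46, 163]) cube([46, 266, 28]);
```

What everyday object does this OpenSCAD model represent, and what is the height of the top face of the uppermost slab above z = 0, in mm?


A stool. The seat height is 392 mm.

A 340×358×30 slab at z = 362 on four corner posts — a stool. The seat top is 362 + 30 = 392 mm.


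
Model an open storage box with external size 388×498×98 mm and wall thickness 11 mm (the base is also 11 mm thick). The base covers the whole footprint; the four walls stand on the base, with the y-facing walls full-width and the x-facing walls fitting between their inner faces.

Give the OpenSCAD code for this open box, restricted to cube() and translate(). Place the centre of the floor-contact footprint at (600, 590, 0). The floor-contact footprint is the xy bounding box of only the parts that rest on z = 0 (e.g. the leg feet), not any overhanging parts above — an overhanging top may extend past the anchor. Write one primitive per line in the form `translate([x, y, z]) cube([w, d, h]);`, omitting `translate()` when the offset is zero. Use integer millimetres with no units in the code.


translate([406, 341, 0]) cube([388, 498, 11]);
translate([406, 341, 11]) cube([388, 11, 87]);
translate([406, 828, 11]) cube([388, 11, 87]);
translate([406, 352, 11]) cube([11, 476, 87]);
translate([783, 352, 11]) cube([11, 476, 87]);


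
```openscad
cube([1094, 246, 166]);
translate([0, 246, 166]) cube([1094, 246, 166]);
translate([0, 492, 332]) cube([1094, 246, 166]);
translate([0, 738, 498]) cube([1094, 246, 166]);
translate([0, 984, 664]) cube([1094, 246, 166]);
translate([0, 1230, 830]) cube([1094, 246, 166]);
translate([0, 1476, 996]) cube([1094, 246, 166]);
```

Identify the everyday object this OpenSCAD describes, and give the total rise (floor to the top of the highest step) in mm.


A staircase. The total rise is 1162 mm.

7 identical blocks, each offset up and back from the previous — a staircase. Each step is 166 mm tall and there are 7 of them, so the total rise is 7 × 166 = 1162 mm.


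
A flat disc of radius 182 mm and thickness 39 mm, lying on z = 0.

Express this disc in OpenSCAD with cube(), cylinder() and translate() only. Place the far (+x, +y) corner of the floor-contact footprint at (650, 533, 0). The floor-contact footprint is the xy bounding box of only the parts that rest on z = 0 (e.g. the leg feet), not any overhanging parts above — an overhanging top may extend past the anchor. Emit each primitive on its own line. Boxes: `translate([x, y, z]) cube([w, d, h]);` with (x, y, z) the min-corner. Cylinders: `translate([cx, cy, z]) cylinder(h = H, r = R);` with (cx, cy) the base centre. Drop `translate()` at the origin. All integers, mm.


translate([468, 351, 0]) cylinder(h = 39, r = 182);


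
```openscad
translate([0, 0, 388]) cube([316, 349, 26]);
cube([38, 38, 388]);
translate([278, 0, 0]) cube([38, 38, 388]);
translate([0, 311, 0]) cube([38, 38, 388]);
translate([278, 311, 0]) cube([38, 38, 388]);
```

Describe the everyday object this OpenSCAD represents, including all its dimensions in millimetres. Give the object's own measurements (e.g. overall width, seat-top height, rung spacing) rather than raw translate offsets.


A four-legged stool. The seat is a 316×349×26 mm slab whose top surface is at z = 414 mm; four square legs, each 38×38 mm in cross-section, run from the floor (z = 0) to the underside of the seat, each flush with a corner of the seat.


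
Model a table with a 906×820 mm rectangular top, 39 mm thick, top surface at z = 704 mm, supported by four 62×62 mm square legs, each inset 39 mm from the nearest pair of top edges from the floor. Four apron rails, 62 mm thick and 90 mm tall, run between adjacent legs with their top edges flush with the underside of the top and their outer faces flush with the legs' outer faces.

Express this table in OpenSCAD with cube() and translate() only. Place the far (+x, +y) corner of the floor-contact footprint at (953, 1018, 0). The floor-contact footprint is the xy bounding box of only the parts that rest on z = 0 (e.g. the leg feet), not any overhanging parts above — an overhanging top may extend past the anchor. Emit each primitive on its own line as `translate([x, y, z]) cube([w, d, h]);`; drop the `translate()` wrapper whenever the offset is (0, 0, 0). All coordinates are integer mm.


// leg_h = 704 - 39 = 665
// apron z = 665 - 90 = 575
translate([86, 237, 665]) cube([906, 820, 39]);
translate([125, 276, 0]) cube([62, 62, 665]);
translate([891, 276, 0]) cube([62, 62, 665]);
translate([125, 956, 0]) cube([62, 62, 665]);
translate([891, 956, 0]) cube([62, 62, 665]);
translate([187, 276, 575]) cube([704, 62, 90]);
translate([187, 956, 575]) cube([704, 62, 90]);
translate([125, 338, 575]) cube([62, 618, 90]);
translate([891, 338, 575]) cube([62, 618, 90]);


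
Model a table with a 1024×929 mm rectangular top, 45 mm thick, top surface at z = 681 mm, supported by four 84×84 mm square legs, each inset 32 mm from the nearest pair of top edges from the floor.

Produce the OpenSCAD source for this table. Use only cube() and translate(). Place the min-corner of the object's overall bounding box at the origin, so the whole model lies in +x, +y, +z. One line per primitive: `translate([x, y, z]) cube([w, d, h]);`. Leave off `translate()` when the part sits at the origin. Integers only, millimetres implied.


translate([0, 0, 636]) cube([1024, 929, 45]);
translate([32, 32, 0]) cube([84, 84, 636]);
translate([908, 32, 0]) cube([84, 84, 636]);
translate([32, 813, 0]) cube([84, 84, 636]);
translate([908, 813, 0]) cube([84, 84, 636]);


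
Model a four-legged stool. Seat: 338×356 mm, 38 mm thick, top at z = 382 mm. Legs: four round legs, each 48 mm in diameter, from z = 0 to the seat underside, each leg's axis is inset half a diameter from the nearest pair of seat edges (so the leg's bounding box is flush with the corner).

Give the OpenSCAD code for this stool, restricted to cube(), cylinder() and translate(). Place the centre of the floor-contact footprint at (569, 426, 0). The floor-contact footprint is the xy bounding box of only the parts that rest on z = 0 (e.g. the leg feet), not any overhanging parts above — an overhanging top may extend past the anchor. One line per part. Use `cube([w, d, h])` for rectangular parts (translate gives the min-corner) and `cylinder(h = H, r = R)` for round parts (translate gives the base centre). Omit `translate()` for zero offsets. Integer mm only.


translate([400, 248, 344]) cube([338, 356, 38]);
translate([424, 272, 0]) cylinder(h = 344, r = 24);
translate([714, 272, 0]) cylinder(h = 344, r = 24);
translate([424, 580, 0]) cylinder(h = 344, r = 24);
translate([714, 580, 0]) cylinder(h = 344, r = 24);


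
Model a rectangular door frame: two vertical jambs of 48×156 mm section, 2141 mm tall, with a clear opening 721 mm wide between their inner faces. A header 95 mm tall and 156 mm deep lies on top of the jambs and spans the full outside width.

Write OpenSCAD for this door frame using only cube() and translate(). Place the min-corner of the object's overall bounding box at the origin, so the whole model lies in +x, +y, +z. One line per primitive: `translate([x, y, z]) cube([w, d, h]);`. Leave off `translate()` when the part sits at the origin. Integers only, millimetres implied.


cube([48, 156, 2141]);
translate([769, 0, 0]) cube([48, 156, 2141]);
translate([0, 0, 2141]) cube([817, 156, 95]);


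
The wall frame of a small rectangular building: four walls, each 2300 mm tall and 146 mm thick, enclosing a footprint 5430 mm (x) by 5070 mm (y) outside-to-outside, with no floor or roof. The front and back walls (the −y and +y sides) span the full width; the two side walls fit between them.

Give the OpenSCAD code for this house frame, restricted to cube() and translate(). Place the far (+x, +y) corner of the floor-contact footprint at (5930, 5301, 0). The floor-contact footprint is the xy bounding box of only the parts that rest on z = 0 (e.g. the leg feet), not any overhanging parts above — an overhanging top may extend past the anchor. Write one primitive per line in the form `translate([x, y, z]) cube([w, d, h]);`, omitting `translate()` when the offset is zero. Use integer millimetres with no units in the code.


translate([500, 231, 0]) cube([5430, 146, 2300]);
translate([500, 5155, 0]) cube([5430, 146, 2300]);
translate([500, 377, 0]) cube([146, 4778, 2300]);
translate([5784, 377, 0]) cube([146, 4778, 2300]);


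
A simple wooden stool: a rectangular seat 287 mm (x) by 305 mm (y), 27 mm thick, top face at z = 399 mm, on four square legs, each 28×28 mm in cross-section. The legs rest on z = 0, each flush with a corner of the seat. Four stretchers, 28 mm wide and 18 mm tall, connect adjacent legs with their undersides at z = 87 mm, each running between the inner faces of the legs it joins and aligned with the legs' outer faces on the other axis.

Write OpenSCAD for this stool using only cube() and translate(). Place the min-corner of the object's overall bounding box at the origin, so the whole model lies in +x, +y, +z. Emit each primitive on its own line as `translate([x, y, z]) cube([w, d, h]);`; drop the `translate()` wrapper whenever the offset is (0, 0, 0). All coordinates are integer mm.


translate([0, 0, 372]) cube([287, 305, 27]);
cube([28, 28, 372]);
translate([259, 0, 0]) cube([28, 28, 372]);
translate([0, 277, 0]) cube([28, 28, 372]);
translate([259, 277, 0]) cube([28, 28, 372]);
translate([28, 0, 87]) cube([231, 28, 18]);
translate([28, 277, 87]) cube([231, 28, 18]);
translate([0, 28, 87]) cube([28, 249, 18]);
translate([259, 28, 87]) cube([28, 249, 18]);
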